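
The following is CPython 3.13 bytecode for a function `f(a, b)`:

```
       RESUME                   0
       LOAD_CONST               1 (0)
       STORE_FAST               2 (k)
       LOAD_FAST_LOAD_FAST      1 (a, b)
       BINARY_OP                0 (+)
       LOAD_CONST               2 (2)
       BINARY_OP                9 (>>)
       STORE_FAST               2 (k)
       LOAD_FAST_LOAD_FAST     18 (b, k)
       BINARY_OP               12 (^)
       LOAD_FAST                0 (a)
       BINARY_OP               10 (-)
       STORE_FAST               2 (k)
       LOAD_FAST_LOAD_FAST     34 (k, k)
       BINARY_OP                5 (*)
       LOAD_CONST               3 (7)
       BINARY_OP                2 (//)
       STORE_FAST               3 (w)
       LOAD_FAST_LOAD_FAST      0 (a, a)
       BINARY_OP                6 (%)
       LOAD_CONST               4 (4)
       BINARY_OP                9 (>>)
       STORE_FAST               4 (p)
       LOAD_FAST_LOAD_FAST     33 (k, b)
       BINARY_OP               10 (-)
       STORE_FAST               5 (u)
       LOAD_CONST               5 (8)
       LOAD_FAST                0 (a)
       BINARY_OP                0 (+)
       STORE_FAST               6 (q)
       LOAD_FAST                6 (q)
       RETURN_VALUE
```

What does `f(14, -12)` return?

LOAD_CONST → push 0. Stack: [0]
STORE_FAST k → k=0. Stack: []
LOAD_FAST_LOAD_FAST a,b → push 14,-12. Stack: [14, -12]
BINARY_OP + → 14 + -12 = 2. Stack: [2]
LOAD_CONST → push 2. Stack: [2, 2]
BINARY_OP >> → 2 >> 2 = 0. Stack: [0]
STORE_FAST k → k=0. Stack: []
LOAD_FAST_LOAD_FAST b,k → push -12,0. Stack: [-12, 0]
BINARY_OP ^ → -12 ^ 0 = -12. Stack: [-12]
LOAD_FAST a → push 14. Stack: [-12, 14]
BINARY_OP - → -12 - 14 = -26. Stack: [-26]
STORE_FAST k → k=-26. Stack: []
LOAD_FAST_LOAD_FAST k,k → push -26,-26. Stack: [-26, -26]
BINARY_OP * → -26 * -26 = 676. Stack: [676]
LOAD_CONST → push 7. Stack: [676, 7]
BINARY_OP // → 676 // 7 = 96. Stack: [96]
STORE_FAST w → w=96. Stack: []
LOAD_FAST_LOAD_FAST a,a → push 14,14. Stack: [14, 14]
BINARY_OP % → 14 % 14 = 0. Stack: [0]
LOAD_CONST → push 4. Stack: [0, 4]
BINARY_OP >> → 0 >> 4 = 0. Stack: [0]
STORE_FAST p → p=0. Stack: []
LOAD_FAST_LOAD_FAST k,b → push -26,-12. Stack: [-26, -12]
BINARY_OP - → -26 - -12 = -14. Stack: [-14]
STORE_FAST u → u=-14. Stack: []
LOAD_CONST → push 8. Stack: [8]
LOAD_FAST a → push 14. Stack: [8, 14]
BINARY_OP + → 8 + 14 = 22. Stack: [22]
STORE_FAST q → q=22. Stack: []
LOAD_FAST q → push 22. Stack: [22]
RETURN_VALUE → return 22.

22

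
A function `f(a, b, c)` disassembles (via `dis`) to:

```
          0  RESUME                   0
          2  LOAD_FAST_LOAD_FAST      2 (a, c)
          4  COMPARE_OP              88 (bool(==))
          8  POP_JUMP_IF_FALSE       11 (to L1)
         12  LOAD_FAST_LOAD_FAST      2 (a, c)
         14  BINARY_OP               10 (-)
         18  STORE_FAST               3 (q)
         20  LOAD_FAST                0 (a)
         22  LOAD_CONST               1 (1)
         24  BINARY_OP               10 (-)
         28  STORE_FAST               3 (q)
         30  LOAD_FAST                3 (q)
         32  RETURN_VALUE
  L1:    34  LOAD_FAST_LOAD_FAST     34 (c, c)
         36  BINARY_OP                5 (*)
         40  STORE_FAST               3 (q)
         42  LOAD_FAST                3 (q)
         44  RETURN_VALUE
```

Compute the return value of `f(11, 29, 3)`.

LOAD_FAST_LOAD_FAST a,c → push 11,3. Stack: [11, 3]
COMPARE_OP bool(==) → 11 vs 3 = False. Stack: [False]
POP_JUMP_IF_FALSE → pop False; jump. Stack: []
LOAD_FAST_LOAD_FAST c,c → push 3,3. Stack: [3, 3]
BINARY_OP * → 3 * 3 = 9. Stack: [9]
STORE_FAST q → q=9. Stack: []
LOAD_FAST q → push 9. Stack: [9]
RETURN_VALUE → return 9.

9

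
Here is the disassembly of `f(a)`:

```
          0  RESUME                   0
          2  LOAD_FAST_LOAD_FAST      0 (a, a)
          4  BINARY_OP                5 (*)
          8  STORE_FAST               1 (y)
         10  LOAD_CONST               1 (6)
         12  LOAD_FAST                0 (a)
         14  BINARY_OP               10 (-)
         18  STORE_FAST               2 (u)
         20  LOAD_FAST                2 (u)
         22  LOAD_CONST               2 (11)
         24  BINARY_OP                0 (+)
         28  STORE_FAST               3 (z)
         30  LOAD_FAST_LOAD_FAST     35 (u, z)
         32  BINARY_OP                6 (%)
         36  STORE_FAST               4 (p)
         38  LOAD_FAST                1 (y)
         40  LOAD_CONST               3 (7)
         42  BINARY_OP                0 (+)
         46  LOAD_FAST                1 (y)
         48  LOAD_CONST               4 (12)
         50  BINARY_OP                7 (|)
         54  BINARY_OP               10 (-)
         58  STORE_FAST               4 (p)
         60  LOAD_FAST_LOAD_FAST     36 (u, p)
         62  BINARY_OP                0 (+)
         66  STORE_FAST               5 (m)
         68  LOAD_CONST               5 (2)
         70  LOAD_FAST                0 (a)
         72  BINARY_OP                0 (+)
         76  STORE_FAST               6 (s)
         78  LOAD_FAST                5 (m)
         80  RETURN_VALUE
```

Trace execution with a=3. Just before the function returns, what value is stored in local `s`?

LOAD_FAST_LOAD_FAST a,a → push 3,3. Stack: [3, 3]
BINARY_OP * → 3 * 3 = 9. Stack: [9]
STORE_FAST y → y=9. Stack: []
LOAD_CONST → push 6. Stack: [6]
LOAD_FAST a → push 3. Stack: [6, 3]
BINARY_OP - → 6 - 3 = 3. Stack: [3]
STORE_FAST u → u=3. Stack: []
LOAD_FAST u → push 3. Stack: [3]
LOAD_CONST → push 11. Stack: [3, 11]
BINARY_OP + → 3 + 11 = 14. Stack: [14]
STORE_FAST z → z=14. Stack: []
LOAD_FAST_LOAD_FAST u,z → push 3,14. Stack: [3, 14]
BINARY_OP % → 3 % 14 = 3. Stack: [3]
STORE_FAST p → p=3. Stack: []
LOAD_FAST y → push 9. Stack: [9]
LOAD_CONST → push 7. Stack: [9, 7]
BINARY_OP + → 9 + 7 = 16. Stack: [16]
LOAD_FAST y → push 9. Stack: [16, 9]
LOAD_CONST → push 12. Stack: [16, 9, 12]
BINARY_OP | → 9 | 12 = 13. Stack: [16, 13]
BINARY_OP - → 16 - 13 = 3. Stack: [3]
STORE_FAST p → p=3. Stack: []
LOAD_FAST_LOAD_FAST u,p → push 3,3. Stack: [3, 3]
BINARY_OP + → 3 + 3 = 6. Stack: [6]
STORE_FAST m → m=6. Stack: []
LOAD_CONST → push 2. Stack: [2]
LOAD_FAST a → push 3. Stack: [2, 3]
BINARY_OP + → 2 + 3 = 5. Stack: [5]
STORE_FAST s → s=5. Stack: []
LOAD_FAST m → push 6. Stack: [6]
RETURN_VALUE → return 6.

5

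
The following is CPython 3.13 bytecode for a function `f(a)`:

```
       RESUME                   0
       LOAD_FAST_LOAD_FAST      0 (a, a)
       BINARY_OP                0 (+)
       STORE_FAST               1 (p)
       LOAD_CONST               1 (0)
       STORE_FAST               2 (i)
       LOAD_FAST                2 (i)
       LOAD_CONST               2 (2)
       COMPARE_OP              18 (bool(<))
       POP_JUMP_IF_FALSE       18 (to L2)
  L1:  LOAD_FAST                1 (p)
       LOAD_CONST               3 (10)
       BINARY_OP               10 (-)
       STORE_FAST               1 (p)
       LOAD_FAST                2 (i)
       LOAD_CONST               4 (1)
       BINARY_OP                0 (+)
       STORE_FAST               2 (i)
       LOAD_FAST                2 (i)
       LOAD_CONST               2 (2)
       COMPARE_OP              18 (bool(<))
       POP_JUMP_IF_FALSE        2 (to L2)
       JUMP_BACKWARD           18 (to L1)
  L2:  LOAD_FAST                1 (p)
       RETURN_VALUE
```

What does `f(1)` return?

LOAD_FAST_LOAD_FAST a,a → push 1,1. Stack: [1, 1]
BINARY_OP + → 1 + 1 = 2. Stack: [2]
STORE_FAST p → p=2. Stack: []
LOAD_CONST → push 0. Stack: [0]
STORE_FAST i → i=0. Stack: []
LOAD_FAST i → push 0. Stack: [0]
LOAD_CONST → push 2. Stack: [0, 2]
COMPARE_OP bool(<) → 0 vs 2 = True. Stack: [True]
POP_JUMP_IF_FALSE → pop True; no jump. Stack: []
LOAD_FAST p → push 2. Stack: [2]
LOAD_CONST → push 10. Stack: [2, 10]
BINARY_OP - → 2 - 10 = -8. Stack: [-8]
STORE_FAST p → p=-8. Stack: []
LOAD_FAST i → push 0. Stack: [0]
LOAD_CONST → push 1. Stack: [0, 1]
BINARY_OP + → 0 + 1 = 1. Stack: [1]
STORE_FAST i → i=1. Stack: []
LOAD_FAST i → push 1. Stack: [1]
LOAD_CONST → push 2. Stack: [1, 2]
COMPARE_OP bool(<) → 1 vs 2 = True. Stack: [True]
POP_JUMP_IF_FALSE → pop True; no jump. Stack: []
LOAD_FAST p → push -8. Stack: [-8]
LOAD_CONST → push 10. Stack: [-8, 10]
BINARY_OP - → -8 - 10 = -18. Stack: [-18]
STORE_FAST p → p=-18. Stack: []
LOAD_FAST i → push 1. Stack: [1]
LOAD_CONST → push 1. Stack: [1, 1]
BINARY_OP + → 1 + 1 = 2. Stack: [2]
STORE_FAST i → i=2. Stack: []
LOAD_FAST i → push 2. Stack: [2]
LOAD_CONST → push 2. Stack: [2, 2]
COMPARE_OP bool(<) → 2 vs 2 = False. Stack: [False]
POP_JUMP_IF_FALSE → pop False; jump. Stack: []
LOAD_FAST p → push -18. Stack: [-18]
RETURN_VALUE → return -18.

-18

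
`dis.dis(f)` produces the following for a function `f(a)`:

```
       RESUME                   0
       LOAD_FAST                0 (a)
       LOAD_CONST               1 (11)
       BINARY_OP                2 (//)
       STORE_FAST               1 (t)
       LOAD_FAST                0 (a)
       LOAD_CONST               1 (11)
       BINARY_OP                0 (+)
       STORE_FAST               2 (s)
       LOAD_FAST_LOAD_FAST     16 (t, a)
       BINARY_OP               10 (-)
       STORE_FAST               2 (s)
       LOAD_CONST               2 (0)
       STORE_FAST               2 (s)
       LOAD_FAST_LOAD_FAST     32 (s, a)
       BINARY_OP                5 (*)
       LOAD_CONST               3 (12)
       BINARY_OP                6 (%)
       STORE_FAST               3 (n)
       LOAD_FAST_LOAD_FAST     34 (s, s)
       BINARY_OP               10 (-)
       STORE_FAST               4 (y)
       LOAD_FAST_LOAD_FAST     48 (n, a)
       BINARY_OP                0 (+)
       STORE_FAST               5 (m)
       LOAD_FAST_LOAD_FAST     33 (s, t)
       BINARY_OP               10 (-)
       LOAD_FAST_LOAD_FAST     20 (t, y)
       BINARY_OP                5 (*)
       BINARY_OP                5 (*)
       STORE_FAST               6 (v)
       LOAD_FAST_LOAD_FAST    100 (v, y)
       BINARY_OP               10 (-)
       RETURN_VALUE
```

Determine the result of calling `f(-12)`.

LOAD_FAST a → push -12. Stack: [-12]
LOAD_CONST → push 11. Stack: [-12, 11]
BINARY_OP // → -12 // 11 = -2. Stack: [-2]
STORE_FAST t → t=-2. Stack: []
LOAD_FAST a → push -12. Stack: [-12]
LOAD_CONST → push 11. Stack: [-12, 11]
BINARY_OP + → -12 + 11 = -1. Stack: [-1]
STORE_FAST s → s=-1. Stack: []
LOAD_FAST_LOAD_FAST t,a → push -2,-12. Stack: [-2, -12]
BINARY_OP - → -2 - -12 = 10. Stack: [10]
STORE_FAST s → s=10. Stack: []
LOAD_CONST → push 0. Stack: [0]
STORE_FAST s → s=0. Stack: []
LOAD_FAST_LOAD_FAST s,a → push 0,-12. Stack: [0, -12]
BINARY_OP * → 0 * -12 = 0. Stack: [0]
LOAD_CONST → push 12. Stack: [0, 12]
BINARY_OP % → 0 % 12 = 0. Stack: [0]
STORE_FAST n → n=0. Stack: []
LOAD_FAST_LOAD_FAST s,s → push 0,0. Stack: [0, 0]
BINARY_OP - → 0 - 0 = 0. Stack: [0]
STORE_FAST y → y=0. Stack: []
LOAD_FAST_LOAD_FAST n,a → push 0,-12. Stack: [0, -12]
BINARY_OP + → 0 + -12 = -12. Stack: [-12]
STORE_FAST m → m=-12. Stack: []
LOAD_FAST_LOAD_FAST s,t → push 0,-2. Stack: [0, -2]
BINARY_OP - → 0 - -2 = 2. Stack: [2]
LOAD_FAST_LOAD_FAST t,y → push -2,0. Stack: [2, -2, 0]
BINARY_OP * → -2 * 0 = 0. Stack: [2, 0]
BINARY_OP * → 2 * 0 = 0. Stack: [0]
STORE_FAST v → v=0. Stack: []
LOAD_FAST_LOAD_FAST v,y → push 0,0. Stack: [0, 0]
BINARY_OP - → 0 - 0 = 0. Stack: [0]
RETURN_VALUE → return 0.

0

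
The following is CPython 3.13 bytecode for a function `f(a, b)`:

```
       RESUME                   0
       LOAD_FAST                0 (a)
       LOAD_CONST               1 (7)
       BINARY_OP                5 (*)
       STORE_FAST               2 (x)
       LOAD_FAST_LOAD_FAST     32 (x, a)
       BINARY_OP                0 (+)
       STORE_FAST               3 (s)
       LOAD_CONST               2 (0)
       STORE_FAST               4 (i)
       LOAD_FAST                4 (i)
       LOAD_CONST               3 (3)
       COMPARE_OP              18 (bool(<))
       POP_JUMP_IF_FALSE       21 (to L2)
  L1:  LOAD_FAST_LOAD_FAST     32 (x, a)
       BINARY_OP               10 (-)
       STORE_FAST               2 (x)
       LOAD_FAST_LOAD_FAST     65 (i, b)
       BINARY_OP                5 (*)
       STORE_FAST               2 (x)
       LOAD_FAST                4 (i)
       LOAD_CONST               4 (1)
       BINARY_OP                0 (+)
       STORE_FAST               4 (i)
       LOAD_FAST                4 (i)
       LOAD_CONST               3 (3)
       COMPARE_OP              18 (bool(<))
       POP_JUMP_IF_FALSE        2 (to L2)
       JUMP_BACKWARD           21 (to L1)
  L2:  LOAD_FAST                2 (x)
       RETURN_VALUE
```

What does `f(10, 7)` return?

14

LOAD_FAST a → push 10. Stack: [10]
LOAD_CONST → push 7. Stack: [10, 7]
BINARY_OP * → 10 * 7 = 70. Stack: [70]
STORE_FAST x → x=70. Stack: []
LOAD_FAST_LOAD_FAST x,a → push 70,10. Stack: [70, 10]
BINARY_OP + → 70 + 10 = 80. Stack: [80]
STORE_FAST s → s=80. Stack: []
LOAD_CONST → push 0. Stack: [0]
STORE_FAST i → i=0. Stack: []
LOAD_FAST i → push 0. Stack: [0]
LOAD_CONST → push 3. Stack: [0, 3]
COMPARE_OP bool(<) → 0 vs 3 = True. Stack: [True]
POP_JUMP_IF_FALSE → pop True; no jump. Stack: []
LOAD_FAST_LOAD_FAST x,a → push 70,10. Stack: [70, 10]
BINARY_OP - → 70 - 10 = 60. Stack: [60]
STORE_FAST x → x=60. Stack: []
LOAD_FAST_LOAD_FAST i,b → push 0,7. Stack: [0, 7]
BINARY_OP * → 0 * 7 = 0. Stack: [0]
STORE_FAST x → x=0. Stack: []
LOAD_FAST i → push 0. Stack: [0]
LOAD_CONST → push 1. Stack: [0, 1]
BINARY_OP + → 0 + 1 = 1. Stack: [1]
STORE_FAST i → i=1. Stack: []
LOAD_FAST i → push 1. Stack: [1]
LOAD_CONST → push 3. Stack: [1, 3]
COMPARE_OP bool(<) → 1 vs 3 = True. Stack: [True]
POP_JUMP_IF_FALSE → pop True; no jump. Stack: []
LOAD_FAST_LOAD_FAST x,a → push 0,10. Stack: [0, 10]
BINARY_OP - → 0 - 10 = -10. Stack: [-10]
STORE_FAST x → x=-10. Stack: []
LOAD_FAST_LOAD_FAST i,b → push 1,7. Stack: [1, 7]
BINARY_OP * → 1 * 7 = 7. Stack: [7]
STORE_FAST x → x=7. Stack: []
LOAD_FAST i → push 1. Stack: [1]
LOAD_CONST → push 1. Stack: [1, 1]
BINARY_OP + → 1 + 1 = 2. Stack: [2]
STORE_FAST i → i=2. Stack: []
LOAD_FAST i → push 2. Stack: [2]
LOAD_CONST → push 3. Stack: [2, 3]
COMPARE_OP bool(<) → 2 vs 3 = True. Stack: [True]
POP_JUMP_IF_FALSE → pop True; no jump. Stack: []
LOAD_FAST_LOAD_FAST x,a → push 7,10. Stack: [7, 10]
BINARY_OP - → 7 - 10 = -3. Stack: [-3]
STORE_FAST x → x=-3. Stack: []
LOAD_FAST_LOAD_FAST i,b → push 2,7. Stack: [2, 7]
BINARY_OP * → 2 * 7 = 14. Stack: [14]
STORE_FAST x → x=14. Stack: []
LOAD_FAST i → push 2. Stack: [2]
LOAD_CONST → push 1. Stack: [2, 1]
BINARY_OP + → 2 + 1 = 3. Stack: [3]
STORE_FAST i → i=3. Stack: []
LOAD_FAST i → push 3. Stack: [3]
LOAD_CONST → push 3. Stack: [3, 3]
COMPARE_OP bool(<) → 3 vs 3 = False. Stack: [False]
POP_JUMP_IF_FALSE → pop False; jump. Stack: []
LOAD_FAST x → push 14. Stack: [14]
RETURN_VALUE → return 14.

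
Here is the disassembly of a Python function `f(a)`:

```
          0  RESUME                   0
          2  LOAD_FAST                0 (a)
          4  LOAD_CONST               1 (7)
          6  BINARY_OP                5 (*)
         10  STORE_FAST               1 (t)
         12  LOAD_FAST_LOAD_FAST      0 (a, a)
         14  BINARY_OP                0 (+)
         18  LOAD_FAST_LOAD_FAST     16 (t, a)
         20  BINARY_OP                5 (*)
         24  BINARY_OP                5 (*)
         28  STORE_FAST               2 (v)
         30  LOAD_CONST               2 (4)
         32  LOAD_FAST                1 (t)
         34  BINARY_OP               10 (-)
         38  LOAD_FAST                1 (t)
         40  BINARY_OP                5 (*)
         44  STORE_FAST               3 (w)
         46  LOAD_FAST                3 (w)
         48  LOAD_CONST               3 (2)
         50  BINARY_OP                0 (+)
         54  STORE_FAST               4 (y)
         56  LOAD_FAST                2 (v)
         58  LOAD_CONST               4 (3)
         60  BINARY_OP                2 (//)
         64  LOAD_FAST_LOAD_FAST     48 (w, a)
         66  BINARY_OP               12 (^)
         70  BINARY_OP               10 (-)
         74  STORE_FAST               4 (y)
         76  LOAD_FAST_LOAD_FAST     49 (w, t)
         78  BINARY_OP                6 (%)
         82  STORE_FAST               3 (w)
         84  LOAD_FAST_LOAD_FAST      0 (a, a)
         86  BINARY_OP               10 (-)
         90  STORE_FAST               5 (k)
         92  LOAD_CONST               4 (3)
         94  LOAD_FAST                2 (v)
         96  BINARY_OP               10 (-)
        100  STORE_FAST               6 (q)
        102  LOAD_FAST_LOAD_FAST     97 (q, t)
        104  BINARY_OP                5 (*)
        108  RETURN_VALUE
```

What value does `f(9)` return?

LOAD_FAST a → push 9. Stack: [9]
LOAD_CONST → push 7. Stack: [9, 7]
BINARY_OP * → 9 * 7 = 63. Stack: [63]
STORE_FAST t → t=63. Stack: []
LOAD_FAST_LOAD_FAST a,a → push 9,9. Stack: [9, 9]
BINARY_OP + → 9 + 9 = 18. Stack: [18]
LOAD_FAST_LOAD_FAST t,a → push 63,9. Stack: [18, 63, 9]
BINARY_OP * → 63 * 9 = 567. Stack: [18, 567]
BINARY_OP * → 18 * 567 = 10206. Stack: [10206]
STORE_FAST v → v=10206. Stack: []
LOAD_CONST → push 4. Stack: [4]
LOAD_FAST t → push 63. Stack: [4, 63]
BINARY_OP - → 4 - 63 = -59. Stack: [-59]
LOAD_FAST t → push 63. Stack: [-59, 63]
BINARY_OP * → -59 * 63 = -3717. Stack: [-3717]
STORE_FAST w → w=-3717. Stack: []
LOAD_FAST w → push -3717. Stack: [-3717]
LOAD_CONST → push 2. Stack: [-3717, 2]
BINARY_OP + → -3717 + 2 = -3715. Stack: [-3715]
STORE_FAST y → y=-3715. Stack: []
LOAD_FAST v → push 10206. Stack: [10206]
LOAD_CONST → push 3. Stack: [10206, 3]
BINARY_OP // → 10206 // 3 = 3402. Stack: [3402]
LOAD_FAST_LOAD_FAST w,a → push -3717,9. Stack: [3402, -3717, 9]
BINARY_OP ^ → -3717 ^ 9 = -3726. Stack: [3402, -3726]
BINARY_OP - → 3402 - -3726 = 7128. Stack: [7128]
STORE_FAST y → y=7128. Stack: []
LOAD_FAST_LOAD_FAST w,t → push -3717,63. Stack: [-3717, 63]
BINARY_OP % → -3717 % 63 = 0. Stack: [0]
STORE_FAST w → w=0. Stack: []
LOAD_FAST_LOAD_FAST a,a → push 9,9. Stack: [9, 9]
BINARY_OP - → 9 - 9 = 0. Stack: [0]
STORE_FAST k → k=0. Stack: []
LOAD_CONST → push 3. Stack: [3]
LOAD_FAST v → push 10206. Stack: [3, 10206]
BINARY_OP - → 3 - 10206 = -10203. Stack: [-10203]
STORE_FAST q → q=-10203. Stack: []
LOAD_FAST_LOAD_FAST q,t → push -10203,63. Stack: [-10203, 63]
BINARY_OP * → -10203 * 63 = -642789. Stack: [-642789]
RETURN_VALUE → return -642789.

-642789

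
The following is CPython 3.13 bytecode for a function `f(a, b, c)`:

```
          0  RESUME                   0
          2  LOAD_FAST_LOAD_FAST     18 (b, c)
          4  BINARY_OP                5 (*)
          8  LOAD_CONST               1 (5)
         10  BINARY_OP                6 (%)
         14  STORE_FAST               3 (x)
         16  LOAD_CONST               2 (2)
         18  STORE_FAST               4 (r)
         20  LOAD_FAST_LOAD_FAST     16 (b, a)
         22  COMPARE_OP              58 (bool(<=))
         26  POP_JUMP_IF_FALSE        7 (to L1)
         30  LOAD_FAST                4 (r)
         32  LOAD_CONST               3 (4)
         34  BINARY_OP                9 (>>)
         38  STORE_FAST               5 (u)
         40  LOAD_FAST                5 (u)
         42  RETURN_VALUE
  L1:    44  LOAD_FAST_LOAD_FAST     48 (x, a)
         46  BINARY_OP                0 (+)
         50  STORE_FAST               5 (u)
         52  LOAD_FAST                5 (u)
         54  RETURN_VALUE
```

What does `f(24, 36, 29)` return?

28

LOAD_FAST_LOAD_FAST b,c → push 36,29. Stack: [36, 29]
BINARY_OP * → 36 * 29 = 1044. Stack: [1044]
LOAD_CONST → push 5. Stack: [1044, 5]
BINARY_OP % → 1044 % 5 = 4. Stack: [4]
STORE_FAST x → x=4. Stack: []
LOAD_CONST → push 2. Stack: [2]
STORE_FAST r → r=2. Stack: []
LOAD_FAST_LOAD_FAST b,a → push 36,24. Stack: [36, 24]
COMPARE_OP bool(<=) → 36 vs 24 = False. Stack: [False]
POP_JUMP_IF_FALSE → pop False; jump. Stack: []
LOAD_FAST_LOAD_FAST x,a → push 4,24. Stack: [4, 24]
BINARY_OP + → 4 + 24 = 28. Stack: [28]
STORE_FAST u → u=28. Stack: []
LOAD_FAST u → push 28. Stack: [28]
RETURN_VALUE → return 28.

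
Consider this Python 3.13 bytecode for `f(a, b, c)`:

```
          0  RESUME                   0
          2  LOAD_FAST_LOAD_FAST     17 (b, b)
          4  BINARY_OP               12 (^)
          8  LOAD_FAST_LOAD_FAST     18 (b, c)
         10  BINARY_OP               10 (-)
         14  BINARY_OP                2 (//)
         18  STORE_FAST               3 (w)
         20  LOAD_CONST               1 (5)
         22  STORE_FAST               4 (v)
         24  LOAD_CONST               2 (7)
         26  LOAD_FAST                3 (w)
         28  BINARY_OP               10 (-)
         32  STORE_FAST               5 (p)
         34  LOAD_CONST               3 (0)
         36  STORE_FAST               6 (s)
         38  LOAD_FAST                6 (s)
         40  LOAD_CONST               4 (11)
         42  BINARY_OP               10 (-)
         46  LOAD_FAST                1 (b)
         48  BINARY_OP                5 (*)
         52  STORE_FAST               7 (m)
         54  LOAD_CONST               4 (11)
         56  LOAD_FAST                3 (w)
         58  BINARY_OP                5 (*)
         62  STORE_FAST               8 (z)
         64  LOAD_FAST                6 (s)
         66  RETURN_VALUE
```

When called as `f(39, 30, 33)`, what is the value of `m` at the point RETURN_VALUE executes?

-330

LOAD_FAST_LOAD_FAST b,b → push 30,30. Stack: [30, 30]
BINARY_OP ^ → 30 ^ 30 = 0. Stack: [0]
LOAD_FAST_LOAD_FAST b,c → push 30,33. Stack: [0, 30, 33]
BINARY_OP - → 30 - 33 = -3. Stack: [0, -3]
BINARY_OP // → 0 // -3 = 0. Stack: [0]
STORE_FAST w → w=0. Stack: []
LOAD_CONST → push 5. Stack: [5]
STORE_FAST v → v=5. Stack: []
LOAD_CONST → push 7. Stack: [7]
LOAD_FAST w → push 0. Stack: [7, 0]
BINARY_OP - → 7 - 0 = 7. Stack: [7]
STORE_FAST p → p=7. Stack: []
LOAD_CONST → push 0. Stack: [0]
STORE_FAST s → s=0. Stack: []
LOAD_FAST s → push 0. Stack: [0]
LOAD_CONST → push 11. Stack: [0, 11]
BINARY_OP - → 0 - 11 = -11. Stack: [-11]
LOAD_FAST b → push 30. Stack: [-11, 30]
BINARY_OP * → -11 * 30 = -330. Stack: [-330]
STORE_FAST m → m=-330. Stack: []
LOAD_CONST → push 11. Stack: [11]
LOAD_FAST w → push 0. Stack: [11, 0]
BINARY_OP * → 11 * 0 = 0. Stack: [0]
STORE_FAST z → z=0. Stack: []
LOAD_FAST s → push 0. Stack: [0]
RETURN_VALUE → return 0.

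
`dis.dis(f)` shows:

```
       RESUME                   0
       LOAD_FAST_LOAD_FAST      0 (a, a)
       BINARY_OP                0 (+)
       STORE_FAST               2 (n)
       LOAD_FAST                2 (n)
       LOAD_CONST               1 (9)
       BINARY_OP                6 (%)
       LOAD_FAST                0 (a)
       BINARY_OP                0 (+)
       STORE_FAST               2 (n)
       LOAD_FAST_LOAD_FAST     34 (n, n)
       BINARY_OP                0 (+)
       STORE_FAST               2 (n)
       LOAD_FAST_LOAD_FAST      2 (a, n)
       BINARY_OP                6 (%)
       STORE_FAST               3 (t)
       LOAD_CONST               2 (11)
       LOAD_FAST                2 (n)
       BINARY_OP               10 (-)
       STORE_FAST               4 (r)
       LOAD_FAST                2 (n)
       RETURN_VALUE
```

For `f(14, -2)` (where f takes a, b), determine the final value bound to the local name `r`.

LOAD_FAST_LOAD_FAST a,a → push 14,14. Stack: [14, 14]
BINARY_OP + → 14 + 14 = 28. Stack: [28]
STORE_FAST n → n=28. Stack: []
LOAD_FAST n → push 28. Stack: [28]
LOAD_CONST → push 9. Stack: [28, 9]
BINARY_OP % → 28 % 9 = 1. Stack: [1]
LOAD_FAST a → push 14. Stack: [1, 14]
BINARY_OP + → 1 + 14 = 15. Stack: [15]
STORE_FAST n → n=15. Stack: []
LOAD_FAST_LOAD_FAST n,n → push 15,15. Stack: [15, 15]
BINARY_OP + → 15 + 15 = 30. Stack: [30]
STORE_FAST n → n=30. Stack: []
LOAD_FAST_LOAD_FAST a,n → push 14,30. Stack: [14, 30]
BINARY_OP % → 14 % 30 = 14. Stack: [14]
STORE_FAST t → t=14. Stack: []
LOAD_CONST → push 11. Stack: [11]
LOAD_FAST n → push 30. Stack: [11, 30]
BINARY_OP - → 11 - 30 = -19. Stack: [-19]
STORE_FAST r → r=-19. Stack: []
LOAD_FAST n → push 30. Stack: [30]
RETURN_VALUE → return 30.

-19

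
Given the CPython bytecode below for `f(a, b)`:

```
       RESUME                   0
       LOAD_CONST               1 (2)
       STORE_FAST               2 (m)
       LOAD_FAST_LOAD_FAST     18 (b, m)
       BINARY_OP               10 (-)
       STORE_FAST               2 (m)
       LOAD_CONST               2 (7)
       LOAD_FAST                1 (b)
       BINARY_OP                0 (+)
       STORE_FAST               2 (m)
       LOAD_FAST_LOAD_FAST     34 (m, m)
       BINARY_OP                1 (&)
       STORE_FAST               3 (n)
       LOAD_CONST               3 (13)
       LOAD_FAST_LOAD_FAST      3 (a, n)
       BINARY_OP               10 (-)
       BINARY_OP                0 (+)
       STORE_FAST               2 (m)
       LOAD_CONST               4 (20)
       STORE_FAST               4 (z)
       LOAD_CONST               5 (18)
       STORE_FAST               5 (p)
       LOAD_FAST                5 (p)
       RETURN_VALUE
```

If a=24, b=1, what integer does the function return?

LOAD_CONST → push 2. Stack: [2]
STORE_FAST m → m=2. Stack: []
LOAD_FAST_LOAD_FAST b,m → push 1,2. Stack: [1, 2]
BINARY_OP - → 1 - 2 = -1. Stack: [-1]
STORE_FAST m → m=-1. Stack: []
LOAD_CONST → push 7. Stack: [7]
LOAD_FAST b → push 1. Stack: [7, 1]
BINARY_OP + → 7 + 1 = 8. Stack: [8]
STORE_FAST m → m=8. Stack: []
LOAD_FAST_LOAD_FAST m,m → push 8,8. Stack: [8, 8]
BINARY_OP & → 8 & 8 = 8. Stack: [8]
STORE_FAST n → n=8. Stack: []
LOAD_CONST → push 13. Stack: [13]
LOAD_FAST_LOAD_FAST a,n → push 24,8. Stack: [13, 24, 8]
BINARY_OP - → 24 - 8 = 16. Stack: [13, 16]
BINARY_OP + → 13 + 16 = 29. Stack: [29]
STORE_FAST m → m=29. Stack: []
LOAD_CONST → push 20. Stack: [20]
STORE_FAST z → z=20. Stack: []
LOAD_CONST → push 18. Stack: [18]
STORE_FAST p → p=18. Stack: []
LOAD_FAST p → push 18. Stack: [18]
RETURN_VALUE → return 18.

18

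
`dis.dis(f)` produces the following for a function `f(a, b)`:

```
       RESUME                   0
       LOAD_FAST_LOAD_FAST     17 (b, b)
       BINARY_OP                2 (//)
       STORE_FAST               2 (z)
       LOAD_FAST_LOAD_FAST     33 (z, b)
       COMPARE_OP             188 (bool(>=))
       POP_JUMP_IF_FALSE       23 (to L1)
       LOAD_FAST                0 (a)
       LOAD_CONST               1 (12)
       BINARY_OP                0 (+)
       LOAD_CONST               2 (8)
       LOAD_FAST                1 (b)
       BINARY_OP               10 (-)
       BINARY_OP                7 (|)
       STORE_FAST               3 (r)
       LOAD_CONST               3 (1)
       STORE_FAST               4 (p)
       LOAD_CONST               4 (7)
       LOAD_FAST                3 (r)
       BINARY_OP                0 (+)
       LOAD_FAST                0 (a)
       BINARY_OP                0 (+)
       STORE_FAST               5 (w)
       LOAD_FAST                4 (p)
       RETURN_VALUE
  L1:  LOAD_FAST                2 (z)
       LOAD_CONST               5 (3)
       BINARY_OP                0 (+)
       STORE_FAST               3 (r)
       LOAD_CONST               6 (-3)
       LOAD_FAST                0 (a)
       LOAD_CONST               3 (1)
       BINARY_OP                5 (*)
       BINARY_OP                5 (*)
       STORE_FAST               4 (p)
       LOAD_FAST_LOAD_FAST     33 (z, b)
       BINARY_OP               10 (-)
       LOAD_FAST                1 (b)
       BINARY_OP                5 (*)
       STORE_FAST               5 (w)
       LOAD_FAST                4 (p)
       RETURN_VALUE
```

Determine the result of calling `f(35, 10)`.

LOAD_FAST_LOAD_FAST b,b → push 10,10. Stack: [10, 10]
BINARY_OP // → 10 // 10 = 1. Stack: [1]
STORE_FAST z → z=1. Stack: []
LOAD_FAST_LOAD_FAST z,b → push 1,10. Stack: [1, 10]
COMPARE_OP bool(>=) → 1 vs 10 = False. Stack: [False]
POP_JUMP_IF_FALSE → pop False; jump. Stack: []
LOAD_FAST z → push 1. Stack: [1]
LOAD_CONST → push 3. Stack: [1, 3]
BINARY_OP + → 1 + 3 = 4. Stack: [4]
STORE_FAST r → r=4. Stack: []
LOAD_CONST → push -3. Stack: [-3]
LOAD_FAST a → push 35. Stack: [-3, 35]
LOAD_CONST → push 1. Stack: [-3, 35, 1]
BINARY_OP * → 35 * 1 = 35. Stack: [-3, 35]
BINARY_OP * → -3 * 35 = -105. Stack: [-105]
STORE_FAST p → p=-105. Stack: []
LOAD_FAST_LOAD_FAST z,b → push 1,10. Stack: [1, 10]
BINARY_OP - → 1 - 10 = -9. Stack: [-9]
LOAD_FAST b → push 10. Stack: [-9, 10]
BINARY_OP * → -9 * 10 = -90. Stack: [-90]
STORE_FAST w → w=-90. Stack: []
LOAD_FAST p → push -105. Stack: [-105]
RETURN_VALUE → return -105.

-105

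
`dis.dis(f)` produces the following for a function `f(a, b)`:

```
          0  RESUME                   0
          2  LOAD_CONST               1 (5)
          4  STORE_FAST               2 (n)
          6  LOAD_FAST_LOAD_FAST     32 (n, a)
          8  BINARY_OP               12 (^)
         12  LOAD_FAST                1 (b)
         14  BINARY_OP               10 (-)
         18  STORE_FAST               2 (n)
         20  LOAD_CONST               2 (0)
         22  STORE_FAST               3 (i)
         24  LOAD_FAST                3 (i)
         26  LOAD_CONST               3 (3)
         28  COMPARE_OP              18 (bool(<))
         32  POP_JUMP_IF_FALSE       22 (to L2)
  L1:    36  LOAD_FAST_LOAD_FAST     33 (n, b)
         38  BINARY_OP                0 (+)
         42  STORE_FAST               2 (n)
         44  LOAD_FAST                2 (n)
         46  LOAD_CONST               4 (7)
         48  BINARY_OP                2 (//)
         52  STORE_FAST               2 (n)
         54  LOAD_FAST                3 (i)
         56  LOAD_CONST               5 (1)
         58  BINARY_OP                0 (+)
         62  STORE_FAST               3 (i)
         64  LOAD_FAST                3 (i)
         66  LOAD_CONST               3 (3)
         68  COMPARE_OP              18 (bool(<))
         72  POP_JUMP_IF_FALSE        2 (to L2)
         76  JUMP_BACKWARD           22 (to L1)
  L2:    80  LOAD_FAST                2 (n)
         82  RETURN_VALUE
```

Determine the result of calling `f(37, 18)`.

3

LOAD_CONST → push 5. Stack: [5]
STORE_FAST n → n=5. Stack: []
LOAD_FAST_LOAD_FAST n,a → push 5,37. Stack: [5, 37]
BINARY_OP ^ → 5 ^ 37 = 32. Stack: [32]
LOAD_FAST b → push 18. Stack: [32, 18]
BINARY_OP - → 32 - 18 = 14. Stack: [14]
STORE_FAST n → n=14. Stack: []
LOAD_CONST → push 0. Stack: [0]
STORE_FAST i → i=0. Stack: []
LOAD_FAST i → push 0. Stack: [0]
LOAD_CONST → push 3. Stack: [0, 3]
COMPARE_OP bool(<) → 0 vs 3 = True. Stack: [True]
POP_JUMP_IF_FALSE → pop True; no jump. Stack: []
LOAD_FAST_LOAD_FAST n,b → push 14,18. Stack: [14, 18]
BINARY_OP + → 14 + 18 = 32. Stack: [32]
STORE_FAST n → n=32. Stack: []
LOAD_FAST n → push 32. Stack: [32]
LOAD_CONST → push 7. Stack: [32, 7]
BINARY_OP // → 32 // 7 = 4. Stack: [4]
STORE_FAST n → n=4. Stack: []
LOAD_FAST i → push 0. Stack: [0]
LOAD_CONST → push 1. Stack: [0, 1]
BINARY_OP + → 0 + 1 = 1. Stack: [1]
STORE_FAST i → i=1. Stack: []
LOAD_FAST i → push 1. Stack: [1]
LOAD_CONST → push 3. Stack: [1, 3]
COMPARE_OP bool(<) → 1 vs 3 = True. Stack: [True]
POP_JUMP_IF_FALSE → pop True; no jump. Stack: []
LOAD_FAST_LOAD_FAST n,b → push 4,18. Stack: [4, 18]
BINARY_OP + → 4 + 18 = 22. Stack: [22]
STORE_FAST n → n=22. Stack: []
LOAD_FAST n → push 22. Stack: [22]
LOAD_CONST → push 7. Stack: [22, 7]
BINARY_OP // → 22 // 7 = 3. Stack: [3]
STORE_FAST n → n=3. Stack: []
LOAD_FAST i → push 1. Stack: [1]
LOAD_CONST → push 1. Stack: [1, 1]
BINARY_OP + → 1 + 1 = 2. Stack: [2]
STORE_FAST i → i=2. Stack: []
LOAD_FAST i → push 2. Stack: [2]
LOAD_CONST → push 3. Stack: [2, 3]
COMPARE_OP bool(<) → 2 vs 3 = True. Stack: [True]
POP_JUMP_IF_FALSE → pop True; no jump. Stack: []
LOAD_FAST_LOAD_FAST n,b → push 3,18. Stack: [3, 18]
BINARY_OP + → 3 + 18 = 21. Stack: [21]
STORE_FAST n → n=21. Stack: []
LOAD_FAST n → push 21. Stack: [21]
LOAD_CONST → push 7. Stack: [21, 7]
BINARY_OP // → 21 // 7 = 3. Stack: [3]
STORE_FAST n → n=3. Stack: []
LOAD_FAST i → push 2. Stack: [2]
LOAD_CONST → push 1. Stack: [2, 1]
BINARY_OP + → 2 + 1 = 3. Stack: [3]
STORE_FAST i → i=3. Stack: []
LOAD_FAST i → push 3. Stack: [3]
LOAD_CONST → push 3. Stack: [3, 3]
COMPARE_OP bool(<) → 3 vs 3 = False. Stack: [False]
POP_JUMP_IF_FALSE → pop False; jump. Stack: []
LOAD_FAST n → push 3. Stack: [3]
RETURN_VALUE → return 3.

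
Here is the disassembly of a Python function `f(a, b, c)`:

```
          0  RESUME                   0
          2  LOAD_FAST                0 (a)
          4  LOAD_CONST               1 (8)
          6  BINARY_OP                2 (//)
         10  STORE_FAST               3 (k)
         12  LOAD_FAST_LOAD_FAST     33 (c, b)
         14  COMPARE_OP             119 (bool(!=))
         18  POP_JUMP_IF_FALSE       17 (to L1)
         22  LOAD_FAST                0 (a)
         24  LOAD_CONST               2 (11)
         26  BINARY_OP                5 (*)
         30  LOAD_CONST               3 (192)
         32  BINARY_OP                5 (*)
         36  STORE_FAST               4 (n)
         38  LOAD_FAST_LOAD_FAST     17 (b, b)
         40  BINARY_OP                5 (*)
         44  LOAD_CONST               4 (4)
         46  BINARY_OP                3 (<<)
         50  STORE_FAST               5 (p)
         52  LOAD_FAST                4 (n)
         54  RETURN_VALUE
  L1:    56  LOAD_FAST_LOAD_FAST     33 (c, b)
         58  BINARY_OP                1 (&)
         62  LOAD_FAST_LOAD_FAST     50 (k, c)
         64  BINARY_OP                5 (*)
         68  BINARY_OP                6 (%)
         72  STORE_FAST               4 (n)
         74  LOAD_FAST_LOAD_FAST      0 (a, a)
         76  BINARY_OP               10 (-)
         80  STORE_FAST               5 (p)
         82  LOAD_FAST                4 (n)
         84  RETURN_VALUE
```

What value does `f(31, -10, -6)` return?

65472

LOAD_FAST a → push 31. Stack: [31]
LOAD_CONST → push 8. Stack: [31, 8]
BINARY_OP // → 31 // 8 = 3. Stack: [3]
STORE_FAST k → k=3. Stack: []
LOAD_FAST_LOAD_FAST c,b → push -6,-10. Stack: [-6, -10]
COMPARE_OP bool(!=) → -6 vs -10 = True. Stack: [True]
POP_JUMP_IF_FALSE → pop True; no jump. Stack: []
LOAD_FAST a → push 31. Stack: [31]
LOAD_CONST → push 11. Stack: [31, 11]
BINARY_OP * → 31 * 11 = 341. Stack: [341]
LOAD_CONST → push 192. Stack: [341, 192]
BINARY_OP * → 341 * 192 = 65472. Stack: [65472]
STORE_FAST n → n=65472. Stack: []
LOAD_FAST_LOAD_FAST b,b → push -10,-10. Stack: [-10, -10]
BINARY_OP * → -10 * -10 = 100. Stack: [100]
LOAD_CONST → push 4. Stack: [100, 4]
BINARY_OP << → 100 << 4 = 1600. Stack: [1600]
STORE_FAST p → p=1600. Stack: []
LOAD_FAST n → push 65472. Stack: [65472]
RETURN_VALUE → return 65472.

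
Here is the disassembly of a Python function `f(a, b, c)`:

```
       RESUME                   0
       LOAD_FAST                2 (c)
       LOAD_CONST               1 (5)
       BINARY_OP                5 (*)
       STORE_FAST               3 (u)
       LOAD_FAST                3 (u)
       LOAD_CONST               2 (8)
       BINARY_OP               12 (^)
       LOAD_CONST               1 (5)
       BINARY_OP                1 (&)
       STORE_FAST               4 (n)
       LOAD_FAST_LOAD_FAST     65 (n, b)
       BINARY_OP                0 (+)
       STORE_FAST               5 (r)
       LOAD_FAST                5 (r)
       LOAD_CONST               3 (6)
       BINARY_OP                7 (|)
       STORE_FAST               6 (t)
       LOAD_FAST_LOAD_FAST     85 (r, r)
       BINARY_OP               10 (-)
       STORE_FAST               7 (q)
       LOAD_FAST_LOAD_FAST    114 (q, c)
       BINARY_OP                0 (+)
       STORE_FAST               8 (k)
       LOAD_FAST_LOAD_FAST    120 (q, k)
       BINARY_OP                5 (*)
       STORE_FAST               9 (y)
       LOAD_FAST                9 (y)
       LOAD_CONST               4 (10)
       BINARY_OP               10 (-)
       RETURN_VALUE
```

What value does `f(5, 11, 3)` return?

LOAD_FAST c → push 3. Stack: [3]
LOAD_CONST → push 5. Stack: [3, 5]
BINARY_OP * → 3 * 5 = 15. Stack: [15]
STORE_FAST u → u=15. Stack: []
LOAD_FAST u → push 15. Stack: [15]
LOAD_CONST → push 8. Stack: [15, 8]
BINARY_OP ^ → 15 ^ 8 = 7. Stack: [7]
LOAD_CONST → push 5. Stack: [7, 5]
BINARY_OP & → 7 & 5 = 5. Stack: [5]
STORE_FAST n → n=5. Stack: []
LOAD_FAST_LOAD_FAST n,b → push 5,11. Stack: [5, 11]
BINARY_OP + → 5 + 11 = 16. Stack: [16]
STORE_FAST r → r=16. Stack: []
LOAD_FAST r → push 16. Stack: [16]
LOAD_CONST → push 6. Stack: [16, 6]
BINARY_OP | → 16 | 6 = 22. Stack: [22]
STORE_FAST t → t=22. Stack: []
LOAD_FAST_LOAD_FAST r,r → push 16,16. Stack: [16, 16]
BINARY_OP - → 16 - 16 = 0. Stack: [0]
STORE_FAST q → q=0. Stack: []
LOAD_FAST_LOAD_FAST q,c → push 0,3. Stack: [0, 3]
BINARY_OP + → 0 + 3 = 3. Stack: [3]
STORE_FAST k → k=3. Stack: []
LOAD_FAST_LOAD_FAST q,k → push 0,3. Stack: [0, 3]
BINARY_OP * → 0 * 3 = 0. Stack: [0]
STORE_FAST y → y=0. Stack: []
LOAD_FAST y → push 0. Stack: [0]
LOAD_CONST → push 10. Stack: [0, 10]
BINARY_OP - → 0 - 10 = -10. Stack: [-10]
RETURN_VALUE → return -10.

-10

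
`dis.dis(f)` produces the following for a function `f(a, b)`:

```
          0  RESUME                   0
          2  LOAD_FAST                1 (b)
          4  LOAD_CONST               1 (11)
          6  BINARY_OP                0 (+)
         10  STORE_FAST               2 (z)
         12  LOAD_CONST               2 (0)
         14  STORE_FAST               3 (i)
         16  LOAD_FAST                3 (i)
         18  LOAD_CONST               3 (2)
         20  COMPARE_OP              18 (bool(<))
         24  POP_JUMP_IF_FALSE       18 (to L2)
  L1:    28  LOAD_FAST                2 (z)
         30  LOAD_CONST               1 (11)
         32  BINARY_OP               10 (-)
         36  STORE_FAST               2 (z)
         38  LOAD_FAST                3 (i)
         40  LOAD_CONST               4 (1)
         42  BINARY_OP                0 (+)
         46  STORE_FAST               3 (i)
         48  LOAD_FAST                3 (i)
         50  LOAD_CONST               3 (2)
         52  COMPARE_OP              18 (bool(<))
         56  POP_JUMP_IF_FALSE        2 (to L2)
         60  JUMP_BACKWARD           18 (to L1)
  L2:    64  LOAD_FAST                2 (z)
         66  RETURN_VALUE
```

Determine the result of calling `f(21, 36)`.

LOAD_FAST b → push 36. Stack: [36]
LOAD_CONST → push 11. Stack: [36, 11]
BINARY_OP + → 36 + 11 = 47. Stack: [47]
STORE_FAST z → z=47. Stack: []
LOAD_CONST → push 0. Stack: [0]
STORE_FAST i → i=0. Stack: []
LOAD_FAST i → push 0. Stack: [0]
LOAD_CONST → push 2. Stack: [0, 2]
COMPARE_OP bool(<) → 0 vs 2 = True. Stack: [True]
POP_JUMP_IF_FALSE → pop True; no jump. Stack: []
LOAD_FAST z → push 47. Stack: [47]
LOAD_CONST → push 11. Stack: [47, 11]
BINARY_OP - → 47 - 11 = 36. Stack: [36]
STORE_FAST z → z=36. Stack: []
LOAD_FAST i → push 0. Stack: [0]
LOAD_CONST → push 1. Stack: [0, 1]
BINARY_OP + → 0 + 1 = 1. Stack: [1]
STORE_FAST i → i=1. Stack: []
LOAD_FAST i → push 1. Stack: [1]
LOAD_CONST → push 2. Stack: [1, 2]
COMPARE_OP bool(<) → 1 vs 2 = True. Stack: [True]
POP_JUMP_IF_FALSE → pop True; no jump. Stack: []
LOAD_FAST z → push 36. Stack: [36]
LOAD_CONST → push 11. Stack: [36, 11]
BINARY_OP - → 36 - 11 = 25. Stack: [25]
STORE_FAST z → z=25. Stack: []
LOAD_FAST i → push 1. Stack: [1]
LOAD_CONST → push 1. Stack: [1, 1]
BINARY_OP + → 1 + 1 = 2. Stack: [2]
STORE_FAST i → i=2. Stack: []
LOAD_FAST i → push 2. Stack: [2]
LOAD_CONST → push 2. Stack: [2, 2]
COMPARE_OP bool(<) → 2 vs 2 = False. Stack: [False]
POP_JUMP_IF_FALSE → pop False; jump. Stack: []
LOAD_FAST z → push 25. Stack: [25]
RETURN_VALUE → return 25.

25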